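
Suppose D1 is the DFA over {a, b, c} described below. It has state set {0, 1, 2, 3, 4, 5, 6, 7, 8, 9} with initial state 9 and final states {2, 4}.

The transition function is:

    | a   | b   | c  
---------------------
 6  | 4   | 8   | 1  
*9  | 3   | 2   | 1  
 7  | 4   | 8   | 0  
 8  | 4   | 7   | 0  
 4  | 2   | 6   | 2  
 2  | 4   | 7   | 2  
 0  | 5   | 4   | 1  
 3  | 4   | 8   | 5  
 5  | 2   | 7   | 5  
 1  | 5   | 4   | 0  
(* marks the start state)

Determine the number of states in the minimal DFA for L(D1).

4

Start with accepting vs non-accepting: {2,4} | {0,1,3,5,6,7,8,9}.
On input a, block {0,1,3,5,6,7,8,9} splits into {3,5,6,7,8} and {0,1,9}.
Refine {3,5,6,7,8} on symbol c: members go to different blocks, giving {6,7,8} and {3,5}.
The partition is now stable with 4 blocks: {2,4} | {6,7,8} | {0,1,9} | {3,5}.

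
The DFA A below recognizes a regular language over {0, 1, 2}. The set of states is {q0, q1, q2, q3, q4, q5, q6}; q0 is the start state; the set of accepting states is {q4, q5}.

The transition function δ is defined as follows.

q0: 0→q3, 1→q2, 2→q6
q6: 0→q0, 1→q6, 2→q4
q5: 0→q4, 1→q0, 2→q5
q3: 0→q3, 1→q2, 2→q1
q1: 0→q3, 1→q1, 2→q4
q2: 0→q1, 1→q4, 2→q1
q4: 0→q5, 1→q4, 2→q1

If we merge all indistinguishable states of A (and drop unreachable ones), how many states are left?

5

Start with accepting vs non-accepting: {q4,q5} | {q0,q1,q2,q3,q6}.
On input 1, block {q4,q5} splits into {q4} and {q5}.
Split {q0,q1,q2,q3,q6} by δ(·,1) → {q0,q1,q3,q6} and {q2}.
Refine {q0,q1,q3,q6} on symbol 1: members go to different blocks, giving {q0,q3} and {q1,q6}.
Stable partition: {q4} | {q0,q3} | {q5} | {q2} | {q1,q6} — 5 equivalence classes.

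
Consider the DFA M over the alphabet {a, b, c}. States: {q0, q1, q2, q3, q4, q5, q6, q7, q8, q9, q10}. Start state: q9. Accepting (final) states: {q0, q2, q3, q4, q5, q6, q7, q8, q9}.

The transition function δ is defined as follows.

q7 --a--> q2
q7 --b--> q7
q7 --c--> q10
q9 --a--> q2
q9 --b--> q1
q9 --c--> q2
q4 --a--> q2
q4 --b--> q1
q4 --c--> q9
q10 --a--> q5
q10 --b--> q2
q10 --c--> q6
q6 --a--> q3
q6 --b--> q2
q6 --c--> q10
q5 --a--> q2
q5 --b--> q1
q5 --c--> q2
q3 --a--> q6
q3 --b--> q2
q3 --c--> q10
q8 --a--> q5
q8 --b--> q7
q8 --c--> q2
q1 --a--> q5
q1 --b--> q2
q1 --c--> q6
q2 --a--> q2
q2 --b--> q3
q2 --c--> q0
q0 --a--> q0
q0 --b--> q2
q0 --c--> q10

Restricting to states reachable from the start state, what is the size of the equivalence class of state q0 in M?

3

First remove the unreachable states {q4,q7,q8}; 8 states remain.
P0 = {q0,q2,q3,q5,q6,q9} | {q1,q10}.
On input b, block {q0,q2,q3,q5,q6,q9} splits into {q0,q2,q3,q6} and {q5,q9}.
Refine {q0,q2,q3,q6} on symbol c: members go to different blocks, giving {q0,q3,q6} and {q2}.
The partition is now stable with 4 blocks: {q0,q3,q6} | {q1,q10} | {q5,q9} | {q2}.
The equivalence class containing q0 is {q0,q3,q6}, of size 3.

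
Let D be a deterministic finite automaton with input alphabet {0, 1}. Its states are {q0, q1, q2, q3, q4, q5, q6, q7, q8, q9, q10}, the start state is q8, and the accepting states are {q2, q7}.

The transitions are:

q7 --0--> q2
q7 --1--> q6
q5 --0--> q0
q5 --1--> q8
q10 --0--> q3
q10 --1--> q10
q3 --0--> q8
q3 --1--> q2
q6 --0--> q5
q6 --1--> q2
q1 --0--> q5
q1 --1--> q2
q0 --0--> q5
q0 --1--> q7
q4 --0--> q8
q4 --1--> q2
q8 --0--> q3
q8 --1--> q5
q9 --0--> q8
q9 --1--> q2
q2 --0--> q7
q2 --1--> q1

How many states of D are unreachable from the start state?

3

Starting at q8 and following transitions, the reachable set is {q0, q1, q2, q3, q5, q6, q7, q8}. That leaves q4, q9, q10 unreachable — 3 in total.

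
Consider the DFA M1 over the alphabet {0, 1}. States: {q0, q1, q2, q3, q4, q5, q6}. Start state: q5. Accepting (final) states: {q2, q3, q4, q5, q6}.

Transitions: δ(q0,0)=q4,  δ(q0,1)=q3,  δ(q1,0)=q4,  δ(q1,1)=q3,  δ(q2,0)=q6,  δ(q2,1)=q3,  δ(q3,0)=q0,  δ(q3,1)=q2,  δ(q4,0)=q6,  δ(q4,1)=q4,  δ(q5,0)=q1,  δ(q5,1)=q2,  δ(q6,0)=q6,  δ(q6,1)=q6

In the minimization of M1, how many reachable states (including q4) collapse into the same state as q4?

2

All states are reachable from the start state.
P0 = {q2,q3,q4,q5,q6} | {q0,q1}.
Refine {q2,q3,q4,q5,q6} on symbol 0: members go to different blocks, giving {q2,q4,q6} and {q3,q5}.
On input 1, block {q2,q4,q6} splits into {q4,q6} and {q2}.
Stable partition: {q4,q6} | {q0,q1} | {q3,q5} | {q2} — 4 equivalence classes.
The equivalence class containing q4 is {q4,q6}, of size 2.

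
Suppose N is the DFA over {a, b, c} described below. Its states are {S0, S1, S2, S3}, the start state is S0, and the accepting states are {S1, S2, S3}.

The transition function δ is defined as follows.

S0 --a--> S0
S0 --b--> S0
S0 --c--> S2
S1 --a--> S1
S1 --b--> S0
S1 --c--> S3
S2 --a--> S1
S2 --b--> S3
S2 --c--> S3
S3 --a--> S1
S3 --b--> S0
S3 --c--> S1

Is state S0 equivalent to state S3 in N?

All states are reachable from the start state.
P0 = {S1,S2,S3} | {S0}.
Split {S1,S2,S3} by δ(·,b) → {S1,S3} and {S2}.
No further refinement is possible. Final partition (3 blocks): {S1,S3} | {S0} | {S2}.
S0 and S3 end up in different blocks, so they are distinguishable. For instance, the string 'ε' is accepted from only S3.

No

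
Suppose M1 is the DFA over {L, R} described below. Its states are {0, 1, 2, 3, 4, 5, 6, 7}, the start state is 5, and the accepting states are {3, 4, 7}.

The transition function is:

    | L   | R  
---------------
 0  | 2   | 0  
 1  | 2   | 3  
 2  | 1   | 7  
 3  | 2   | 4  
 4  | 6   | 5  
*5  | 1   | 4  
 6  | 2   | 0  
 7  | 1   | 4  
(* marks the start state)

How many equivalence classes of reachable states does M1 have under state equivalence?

5

All states are reachable from the start state.
P0 = {3,4,7} | {0,1,2,5,6}.
Refine {3,4,7} on symbol R: members go to different blocks, giving {3,7} and {4}.
Split {0,1,2,5,6} by δ(·,R) → {0,6} and {1,2} and {5}.
The partition is now stable with 5 blocks: {3,7} | {0,6} | {4} | {1,2} | {5}.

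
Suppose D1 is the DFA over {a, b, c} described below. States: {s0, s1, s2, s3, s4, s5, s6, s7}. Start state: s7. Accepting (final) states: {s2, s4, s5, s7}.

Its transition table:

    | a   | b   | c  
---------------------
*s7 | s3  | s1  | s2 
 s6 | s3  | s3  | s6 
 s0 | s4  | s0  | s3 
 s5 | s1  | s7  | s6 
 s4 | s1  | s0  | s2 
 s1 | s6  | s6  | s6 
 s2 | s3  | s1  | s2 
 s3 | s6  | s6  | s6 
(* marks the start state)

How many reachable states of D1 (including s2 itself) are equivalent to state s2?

2

States {s0,s4,s5} cannot be reached from the start state, so discard them.
P0 = {s2,s7} | {s1,s3,s6}.
Stable partition: {s2,s7} | {s1,s3,s6} — 2 equivalence classes.
State s2 belongs to the block {s2,s7}, which has 2 states.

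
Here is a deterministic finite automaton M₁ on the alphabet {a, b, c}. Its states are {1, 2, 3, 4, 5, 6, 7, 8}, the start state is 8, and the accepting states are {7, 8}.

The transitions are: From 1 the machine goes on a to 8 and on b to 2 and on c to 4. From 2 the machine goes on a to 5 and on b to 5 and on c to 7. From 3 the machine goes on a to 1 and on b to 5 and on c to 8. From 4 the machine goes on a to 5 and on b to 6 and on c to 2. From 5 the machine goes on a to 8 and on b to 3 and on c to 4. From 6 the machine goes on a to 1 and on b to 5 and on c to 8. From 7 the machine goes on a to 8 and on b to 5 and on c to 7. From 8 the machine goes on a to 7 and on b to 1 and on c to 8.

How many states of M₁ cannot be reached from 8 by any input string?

0

A breadth-first search from the start state visits every state.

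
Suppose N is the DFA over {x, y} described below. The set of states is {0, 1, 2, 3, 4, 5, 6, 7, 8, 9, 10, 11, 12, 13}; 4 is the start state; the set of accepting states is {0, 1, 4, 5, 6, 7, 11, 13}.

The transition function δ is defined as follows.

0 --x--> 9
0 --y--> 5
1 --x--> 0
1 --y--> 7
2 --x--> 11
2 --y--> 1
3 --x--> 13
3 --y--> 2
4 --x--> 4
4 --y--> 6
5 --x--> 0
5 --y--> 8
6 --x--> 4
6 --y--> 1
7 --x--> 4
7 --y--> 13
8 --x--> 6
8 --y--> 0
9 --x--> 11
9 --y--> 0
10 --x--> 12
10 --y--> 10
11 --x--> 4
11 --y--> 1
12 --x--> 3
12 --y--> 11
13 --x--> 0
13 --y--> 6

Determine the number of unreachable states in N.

BFS from 4 reaches {0, 1, 4, 5, 6, 7, 8, 9, 11, 13}; the 4 state(s) 2, 3, 10, 12 are never visited.

4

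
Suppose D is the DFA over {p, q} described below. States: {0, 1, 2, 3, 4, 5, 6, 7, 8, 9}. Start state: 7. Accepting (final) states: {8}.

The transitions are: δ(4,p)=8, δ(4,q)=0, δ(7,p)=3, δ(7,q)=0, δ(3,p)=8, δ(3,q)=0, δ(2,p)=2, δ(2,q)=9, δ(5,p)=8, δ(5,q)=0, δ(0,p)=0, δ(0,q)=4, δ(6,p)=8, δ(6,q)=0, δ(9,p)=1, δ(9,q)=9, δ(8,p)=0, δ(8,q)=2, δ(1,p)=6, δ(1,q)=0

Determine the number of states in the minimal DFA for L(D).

Reachable states from the start: {0,1,2,3,4,6,7,8,9}. Unreachable: {5} — drop them.
Start with accepting vs non-accepting: {8} | {0,1,2,3,4,6,7,9}.
Split {0,1,2,3,4,6,7,9} by δ(·,p) → {0,1,2,7,9} and {3,4,6}.
Refine {0,1,2,7,9} on symbol p: members go to different blocks, giving {0,2,9} and {1,7}.
Split {0,2,9} by δ(·,p) → {0,2} and {9}.
On input q, block {0,2} splits into {0} and {2}.
Stable partition: {8} | {0} | {3,4,6} | {1,7} | {9} | {2} — 6 equivalence classes.

6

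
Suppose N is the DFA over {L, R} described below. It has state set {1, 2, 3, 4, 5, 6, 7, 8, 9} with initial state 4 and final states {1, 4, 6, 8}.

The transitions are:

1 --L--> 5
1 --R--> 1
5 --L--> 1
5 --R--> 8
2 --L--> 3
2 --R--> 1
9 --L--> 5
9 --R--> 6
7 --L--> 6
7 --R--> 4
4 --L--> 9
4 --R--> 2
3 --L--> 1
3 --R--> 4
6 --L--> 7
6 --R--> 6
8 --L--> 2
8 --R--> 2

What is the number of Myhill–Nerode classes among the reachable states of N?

Start with accepting vs non-accepting: {1,4,6,8} | {2,3,5,7,9}.
Refine {1,4,6,8} on symbol R: members go to different blocks, giving {1,6} and {4,8}.
On input L, block {2,3,5,7,9} splits into {3,5,7} and {2,9}.
No further refinement is possible. Final partition (4 blocks): {1,6} | {3,5,7} | {4,8} | {2,9}.

4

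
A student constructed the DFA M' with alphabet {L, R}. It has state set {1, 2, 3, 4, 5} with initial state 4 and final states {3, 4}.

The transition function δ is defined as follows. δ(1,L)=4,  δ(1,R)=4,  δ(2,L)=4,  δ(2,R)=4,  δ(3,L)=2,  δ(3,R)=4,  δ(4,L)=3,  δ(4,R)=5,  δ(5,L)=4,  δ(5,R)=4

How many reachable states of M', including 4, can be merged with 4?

1

Reachable states from the start: {2,3,4,5}. Unreachable: {1} — drop them.
Start with accepting vs non-accepting: {3,4} | {2,5}.
On input L, block {3,4} splits into {3} and {4}.
Stable partition: {3} | {2,5} | {4} — 3 equivalence classes.
State 4 belongs to the block {4}, which has 1 states.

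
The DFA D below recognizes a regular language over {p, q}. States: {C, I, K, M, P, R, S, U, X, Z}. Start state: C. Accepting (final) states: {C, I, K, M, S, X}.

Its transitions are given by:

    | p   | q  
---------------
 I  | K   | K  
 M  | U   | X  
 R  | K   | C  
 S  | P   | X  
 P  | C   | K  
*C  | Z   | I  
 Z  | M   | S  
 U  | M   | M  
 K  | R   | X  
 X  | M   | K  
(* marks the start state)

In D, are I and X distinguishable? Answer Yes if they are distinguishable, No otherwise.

Every state is reachable, so we keep all 10.
Initial partition by acceptance: {C,I,K,M,S,X} | {P,R,U,Z}.
Split {C,I,K,M,S,X} by δ(·,p) → {C,K,M,S} and {I,X}.
Stable partition: {C,K,M,S} | {P,R,U,Z} | {I,X} — 3 equivalence classes.
I and X lie in the same block of the stable partition, so they are equivalent — no string distinguishes them.

No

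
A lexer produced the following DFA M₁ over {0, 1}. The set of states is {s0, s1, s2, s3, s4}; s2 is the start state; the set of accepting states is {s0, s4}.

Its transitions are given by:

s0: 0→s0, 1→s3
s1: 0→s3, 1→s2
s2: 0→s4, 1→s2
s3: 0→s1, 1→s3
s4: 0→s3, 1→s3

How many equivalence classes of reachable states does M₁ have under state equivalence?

4

Reachable states from the start: {s1,s2,s3,s4}. Unreachable: {s0} — drop them.
Start with accepting vs non-accepting: {s4} | {s1,s2,s3}.
Refine {s1,s2,s3} on symbol 0: members go to different blocks, giving {s1,s3} and {s2}.
On input 1, block {s1,s3} splits into {s1} and {s3}.
The partition is now stable with 4 blocks: {s4} | {s1} | {s2} | {s3}.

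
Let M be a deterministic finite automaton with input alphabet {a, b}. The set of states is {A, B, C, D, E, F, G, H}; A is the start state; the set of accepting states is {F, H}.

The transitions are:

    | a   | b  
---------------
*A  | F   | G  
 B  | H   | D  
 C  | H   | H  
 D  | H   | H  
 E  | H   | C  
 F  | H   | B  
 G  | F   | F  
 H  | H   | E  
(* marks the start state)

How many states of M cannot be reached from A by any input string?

0

A breadth-first search from the start state visits every state.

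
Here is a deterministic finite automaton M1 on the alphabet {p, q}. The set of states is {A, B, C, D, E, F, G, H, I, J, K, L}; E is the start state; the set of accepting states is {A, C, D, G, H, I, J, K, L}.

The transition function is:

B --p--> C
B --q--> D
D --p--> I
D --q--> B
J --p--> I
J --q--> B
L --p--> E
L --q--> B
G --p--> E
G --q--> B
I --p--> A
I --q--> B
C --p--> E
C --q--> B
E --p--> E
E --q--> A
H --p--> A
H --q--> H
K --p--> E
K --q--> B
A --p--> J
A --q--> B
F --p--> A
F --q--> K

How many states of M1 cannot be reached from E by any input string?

Starting at E and following transitions, the reachable set is {A, B, C, D, E, I, J}. That leaves F, G, H, K, L unreachable — 5 in total.

5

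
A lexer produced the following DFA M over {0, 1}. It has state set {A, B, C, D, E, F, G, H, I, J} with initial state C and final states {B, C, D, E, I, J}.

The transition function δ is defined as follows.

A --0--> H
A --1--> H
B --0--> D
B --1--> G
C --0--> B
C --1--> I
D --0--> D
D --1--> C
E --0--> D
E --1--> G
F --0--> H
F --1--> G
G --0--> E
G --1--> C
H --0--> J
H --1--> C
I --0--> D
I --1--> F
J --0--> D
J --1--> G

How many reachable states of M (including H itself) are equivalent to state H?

Reachable states from the start: {B,C,D,E,F,G,H,I,J}. Unreachable: {A} — drop them.
Start with accepting vs non-accepting: {B,C,D,E,I,J} | {F,G,H}.
Refine {B,C,D,E,I,J} on symbol 1: members go to different blocks, giving {B,E,I,J} and {C,D}.
On input 0, block {F,G,H} splits into {G,H} and {F}.
Split {B,E,I,J} by δ(·,1) → {B,E,J} and {I}.
Split {C,D} by δ(·,0) → {C} and {D}.
Stable partition: {B,E,J} | {G,H} | {C} | {F} | {I} | {D} — 6 equivalence classes.
State H belongs to the block {G,H}, which has 2 states.

2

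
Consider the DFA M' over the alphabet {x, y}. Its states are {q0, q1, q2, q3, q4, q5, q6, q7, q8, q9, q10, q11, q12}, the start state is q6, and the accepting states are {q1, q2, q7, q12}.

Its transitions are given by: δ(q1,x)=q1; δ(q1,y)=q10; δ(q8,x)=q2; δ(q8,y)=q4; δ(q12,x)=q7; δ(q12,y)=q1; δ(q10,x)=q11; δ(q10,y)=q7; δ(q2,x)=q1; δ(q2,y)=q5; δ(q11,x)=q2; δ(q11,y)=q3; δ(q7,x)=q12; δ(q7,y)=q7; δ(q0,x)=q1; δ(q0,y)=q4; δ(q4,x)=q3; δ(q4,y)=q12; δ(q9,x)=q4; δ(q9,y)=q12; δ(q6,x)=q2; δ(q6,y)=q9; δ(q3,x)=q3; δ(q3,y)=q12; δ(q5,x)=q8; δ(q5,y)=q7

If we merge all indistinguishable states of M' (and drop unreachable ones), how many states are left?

Reachable states from the start: {q1,q2,q3,q4,q5,q6,q7,q8,q9,q10,q11,q12}. Unreachable: {q0} — drop them.
Initial partition by acceptance: {q1,q2,q7,q12} | {q3,q4,q5,q6,q8,q9,q10,q11}.
On input y, block {q1,q2,q7,q12} splits into {q1,q2} and {q7,q12}.
Refine {q3,q4,q5,q6,q8,q9,q10,q11} on symbol x: members go to different blocks, giving {q3,q4,q5,q9,q10} and {q6,q8,q11}.
Refine {q3,q4,q5,q9,q10} on symbol x: members go to different blocks, giving {q3,q4,q9} and {q5,q10}.
On input y, block {q7,q12} splits into {q7} and {q12}.
No further refinement is possible. Final partition (6 blocks): {q1,q2} | {q3,q4,q9} | {q7} | {q6,q8,q11} | {q5,q10} | {q12}.

6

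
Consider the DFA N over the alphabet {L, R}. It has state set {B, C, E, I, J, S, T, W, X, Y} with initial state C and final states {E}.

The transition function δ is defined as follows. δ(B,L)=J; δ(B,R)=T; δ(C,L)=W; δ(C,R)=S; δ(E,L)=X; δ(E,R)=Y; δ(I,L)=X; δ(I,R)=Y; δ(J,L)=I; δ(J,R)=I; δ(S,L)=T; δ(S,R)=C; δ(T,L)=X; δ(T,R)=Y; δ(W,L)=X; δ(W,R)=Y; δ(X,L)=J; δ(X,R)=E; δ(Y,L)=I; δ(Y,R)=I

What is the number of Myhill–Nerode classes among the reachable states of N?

First remove the unreachable states {B}; 9 states remain.
Initial partition by acceptance: {E} | {C,I,J,S,T,W,X,Y}.
Refine {C,I,J,S,T,W,X,Y} on symbol R: members go to different blocks, giving {C,I,J,S,T,W,Y} and {X}.
Split {C,I,J,S,T,W,Y} by δ(·,L) → {C,J,S,Y} and {I,T,W}.
Split {C,J,S,Y} by δ(·,R) → {J,Y} and {C,S}.
The partition is now stable with 5 blocks: {E} | {J,Y} | {X} | {I,T,W} | {C,S}.

5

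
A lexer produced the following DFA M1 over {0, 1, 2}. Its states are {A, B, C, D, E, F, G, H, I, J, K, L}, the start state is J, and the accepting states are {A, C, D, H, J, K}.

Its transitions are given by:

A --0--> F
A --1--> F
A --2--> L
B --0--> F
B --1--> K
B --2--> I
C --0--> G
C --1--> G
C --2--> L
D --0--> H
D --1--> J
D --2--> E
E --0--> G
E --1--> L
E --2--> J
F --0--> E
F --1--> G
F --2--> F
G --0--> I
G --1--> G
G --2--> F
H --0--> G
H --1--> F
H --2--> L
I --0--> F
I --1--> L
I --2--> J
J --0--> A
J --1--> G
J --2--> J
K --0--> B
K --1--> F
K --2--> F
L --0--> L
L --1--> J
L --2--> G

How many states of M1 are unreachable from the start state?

No path from J leads to B, C, D, H, K; the other 7 states are all reachable.

5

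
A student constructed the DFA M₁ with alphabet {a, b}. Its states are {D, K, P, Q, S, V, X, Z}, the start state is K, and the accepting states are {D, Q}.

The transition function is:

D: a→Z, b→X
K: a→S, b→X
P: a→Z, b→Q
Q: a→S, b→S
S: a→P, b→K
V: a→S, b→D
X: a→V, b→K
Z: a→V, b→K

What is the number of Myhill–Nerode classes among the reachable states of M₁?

4

Initial partition by acceptance: {D,Q} | {K,P,S,V,X,Z}.
Split {K,P,S,V,X,Z} by δ(·,b) → {K,S,X,Z} and {P,V}.
Refine {K,S,X,Z} on symbol a: members go to different blocks, giving {S,X,Z} and {K}.
Stable partition: {D,Q} | {S,X,Z} | {P,V} | {K} — 4 equivalence classes.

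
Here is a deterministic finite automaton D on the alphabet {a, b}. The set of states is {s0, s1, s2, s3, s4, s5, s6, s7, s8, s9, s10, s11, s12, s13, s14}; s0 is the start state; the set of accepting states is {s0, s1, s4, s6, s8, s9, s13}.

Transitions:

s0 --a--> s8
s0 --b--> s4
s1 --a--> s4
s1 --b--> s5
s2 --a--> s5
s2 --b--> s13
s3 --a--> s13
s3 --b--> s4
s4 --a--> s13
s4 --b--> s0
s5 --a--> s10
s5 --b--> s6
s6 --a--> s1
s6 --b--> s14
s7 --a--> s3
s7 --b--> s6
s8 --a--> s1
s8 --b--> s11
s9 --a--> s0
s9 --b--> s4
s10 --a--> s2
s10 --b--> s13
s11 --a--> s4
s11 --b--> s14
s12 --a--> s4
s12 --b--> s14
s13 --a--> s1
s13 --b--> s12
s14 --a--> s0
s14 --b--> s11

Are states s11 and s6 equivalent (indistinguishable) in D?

No

Reachable states from the start: {s0,s1,s2,s4,s5,s6,s8,s10,s11,s12,s13,s14}. Unreachable: {s3,s7,s9} — drop them.
P0 = {s0,s1,s4,s6,s8,s13} | {s2,s5,s10,s11,s12,s14}.
On input b, block {s0,s1,s4,s6,s8,s13} splits into {s1,s6,s8,s13} and {s0,s4}.
On input a, block {s1,s6,s8,s13} splits into {s6,s8,s13} and {s1}.
Split {s2,s5,s10,s11,s12,s14} by δ(·,a) → {s2,s5,s10} and {s11,s12,s14}.
No further refinement is possible. Final partition (5 blocks): {s6,s8,s13} | {s2,s5,s10} | {s0,s4} | {s1} | {s11,s12,s14}.
s11 and s6 end up in different blocks, so they are distinguishable. For instance, the string 'ε' is accepted from only s6.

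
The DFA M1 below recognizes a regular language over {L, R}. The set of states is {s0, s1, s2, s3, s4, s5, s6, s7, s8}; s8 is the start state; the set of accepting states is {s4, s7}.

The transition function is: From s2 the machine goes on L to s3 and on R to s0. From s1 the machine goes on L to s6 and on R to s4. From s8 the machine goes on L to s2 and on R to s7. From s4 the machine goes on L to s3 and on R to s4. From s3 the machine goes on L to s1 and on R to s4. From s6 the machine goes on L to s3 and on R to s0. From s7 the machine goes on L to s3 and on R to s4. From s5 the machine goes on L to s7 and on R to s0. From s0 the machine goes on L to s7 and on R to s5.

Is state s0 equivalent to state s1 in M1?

All states are reachable from the start state.
Initial partition by acceptance: {s4,s7} | {s0,s1,s2,s3,s5,s6,s8}.
Split {s0,s1,s2,s3,s5,s6,s8} by δ(·,L) → {s1,s2,s3,s6,s8} and {s0,s5}.
On input R, block {s1,s2,s3,s6,s8} splits into {s1,s3,s8} and {s2,s6}.
On input L, block {s1,s3,s8} splits into {s1,s8} and {s3}.
Stable partition: {s4,s7} | {s1,s8} | {s0,s5} | {s2,s6} | {s3} — 5 equivalence classes.
s0 and s1 end up in different blocks, so they are distinguishable. For instance, the string 'L' is accepted from only s0.

No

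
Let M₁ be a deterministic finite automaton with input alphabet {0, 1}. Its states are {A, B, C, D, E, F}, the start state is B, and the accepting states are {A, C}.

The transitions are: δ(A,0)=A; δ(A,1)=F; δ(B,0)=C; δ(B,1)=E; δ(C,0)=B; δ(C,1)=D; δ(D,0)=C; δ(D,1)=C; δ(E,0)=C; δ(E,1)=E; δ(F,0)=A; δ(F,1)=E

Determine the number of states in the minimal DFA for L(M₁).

States {A,F} cannot be reached from the start state, so discard them.
Start with accepting vs non-accepting: {C} | {B,D,E}.
On input 1, block {B,D,E} splits into {B,E} and {D}.
Stable partition: {C} | {B,E} | {D} — 3 equivalence classes.

3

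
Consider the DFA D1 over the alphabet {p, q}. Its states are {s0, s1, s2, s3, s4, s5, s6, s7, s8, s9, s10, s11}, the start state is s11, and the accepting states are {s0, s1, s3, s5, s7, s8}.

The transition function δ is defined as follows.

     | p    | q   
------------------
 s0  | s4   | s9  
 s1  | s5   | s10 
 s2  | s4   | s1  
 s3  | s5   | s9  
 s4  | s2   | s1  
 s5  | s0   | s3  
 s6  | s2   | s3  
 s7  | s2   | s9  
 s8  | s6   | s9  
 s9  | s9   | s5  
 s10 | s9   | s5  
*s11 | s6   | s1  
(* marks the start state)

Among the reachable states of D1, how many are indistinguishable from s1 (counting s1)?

2

States {s7,s8} cannot be reached from the start state, so discard them.
Start with accepting vs non-accepting: {s0,s1,s3,s5} | {s2,s4,s6,s9,s10,s11}.
Refine {s0,s1,s3,s5} on symbol p: members go to different blocks, giving {s1,s3,s5} and {s0}.
Refine {s1,s3,s5} on symbol p: members go to different blocks, giving {s1,s3} and {s5}.
Split {s2,s4,s6,s9,s10,s11} by δ(·,q) → {s2,s4,s6,s11} and {s9,s10}.
No further refinement is possible. Final partition (5 blocks): {s1,s3} | {s2,s4,s6,s11} | {s0} | {s5} | {s9,s10}.
State s1 belongs to the block {s1,s3}, which has 2 states.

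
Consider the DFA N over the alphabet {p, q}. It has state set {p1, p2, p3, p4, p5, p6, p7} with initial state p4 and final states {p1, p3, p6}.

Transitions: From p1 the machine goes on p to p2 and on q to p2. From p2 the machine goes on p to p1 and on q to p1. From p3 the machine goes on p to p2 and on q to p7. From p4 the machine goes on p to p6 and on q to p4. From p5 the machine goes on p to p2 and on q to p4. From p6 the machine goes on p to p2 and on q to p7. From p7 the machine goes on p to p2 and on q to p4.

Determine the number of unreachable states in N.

2

Starting at p4 and following transitions, the reachable set is {p1, p2, p4, p6, p7}. That leaves p3, p5 unreachable — 2 in total.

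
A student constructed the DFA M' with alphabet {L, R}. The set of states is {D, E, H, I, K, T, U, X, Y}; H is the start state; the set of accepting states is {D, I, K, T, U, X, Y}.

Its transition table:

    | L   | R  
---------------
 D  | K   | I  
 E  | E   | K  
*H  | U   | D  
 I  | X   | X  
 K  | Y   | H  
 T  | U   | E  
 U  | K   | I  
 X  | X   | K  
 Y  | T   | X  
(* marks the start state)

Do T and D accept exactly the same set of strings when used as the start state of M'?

Initial partition by acceptance: {D,I,K,T,U,X,Y} | {E,H}.
Split {D,I,K,T,U,X,Y} by δ(·,R) → {D,I,U,X,Y} and {K,T}.
On input L, block {D,I,U,X,Y} splits into {D,U,Y} and {I,X}.
Split {E,H} by δ(·,L) → {H} and {E}.
Refine {K,T} on symbol R: members go to different blocks, giving {T} and {K}.
Split {D,U,Y} by δ(·,L) → {D,U} and {Y}.
On input R, block {I,X} splits into {I} and {X}.
No further refinement is possible. Final partition (8 blocks): {D,U} | {H} | {T} | {I} | {E} | {K} | {Y} | {X}.
T and D end up in different blocks, so they are distinguishable. For instance, the string 'R' is accepted from only D.

No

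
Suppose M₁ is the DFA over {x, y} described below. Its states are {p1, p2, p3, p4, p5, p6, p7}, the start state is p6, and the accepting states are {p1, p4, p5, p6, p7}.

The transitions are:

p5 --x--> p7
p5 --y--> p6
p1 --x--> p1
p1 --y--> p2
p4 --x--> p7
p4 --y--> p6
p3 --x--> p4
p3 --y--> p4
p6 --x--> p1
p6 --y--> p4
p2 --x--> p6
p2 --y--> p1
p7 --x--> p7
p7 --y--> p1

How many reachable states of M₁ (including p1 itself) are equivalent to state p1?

1

Reachable states from the start: {p1,p2,p4,p6,p7}. Unreachable: {p3,p5} — drop them.
Start with accepting vs non-accepting: {p1,p4,p6,p7} | {p2}.
On input y, block {p1,p4,p6,p7} splits into {p4,p6,p7} and {p1}.
Split {p4,p6,p7} by δ(·,x) → {p4,p7} and {p6}.
Refine {p4,p7} on symbol y: members go to different blocks, giving {p4} and {p7}.
The partition is now stable with 5 blocks: {p4} | {p2} | {p1} | {p6} | {p7}.
The equivalence class containing p1 is {p1}, of size 1.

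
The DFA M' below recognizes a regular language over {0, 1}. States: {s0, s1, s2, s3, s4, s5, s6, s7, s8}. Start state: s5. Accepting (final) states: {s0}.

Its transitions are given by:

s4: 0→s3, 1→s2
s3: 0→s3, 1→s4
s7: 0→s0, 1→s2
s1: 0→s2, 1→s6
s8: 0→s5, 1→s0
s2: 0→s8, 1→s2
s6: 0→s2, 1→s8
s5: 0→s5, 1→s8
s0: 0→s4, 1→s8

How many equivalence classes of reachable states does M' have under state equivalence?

6

Reachable states from the start: {s0,s2,s3,s4,s5,s8}. Unreachable: {s1,s6,s7} — drop them.
Initial partition by acceptance: {s0} | {s2,s3,s4,s5,s8}.
Refine {s2,s3,s4,s5,s8} on symbol 1: members go to different blocks, giving {s2,s3,s4,s5} and {s8}.
On input 0, block {s2,s3,s4,s5} splits into {s3,s4,s5} and {s2}.
Refine {s3,s4,s5} on symbol 1: members go to different blocks, giving {s3} and {s4} and {s5}.
The partition is now stable with 6 blocks: {s0} | {s3} | {s8} | {s2} | {s4} | {s5}.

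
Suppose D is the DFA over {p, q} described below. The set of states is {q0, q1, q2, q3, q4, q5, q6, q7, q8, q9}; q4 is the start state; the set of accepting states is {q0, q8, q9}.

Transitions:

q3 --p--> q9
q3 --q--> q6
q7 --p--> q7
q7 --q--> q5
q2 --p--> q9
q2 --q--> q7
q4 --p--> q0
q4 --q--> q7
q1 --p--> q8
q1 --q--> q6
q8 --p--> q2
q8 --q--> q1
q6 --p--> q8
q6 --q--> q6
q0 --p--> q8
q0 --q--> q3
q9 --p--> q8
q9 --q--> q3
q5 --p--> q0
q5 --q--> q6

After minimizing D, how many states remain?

Every state is reachable, so we keep all 10.
P0 = {q0,q8,q9} | {q1,q2,q3,q4,q5,q6,q7}.
Refine {q0,q8,q9} on symbol p: members go to different blocks, giving {q0,q9} and {q8}.
Refine {q1,q2,q3,q4,q5,q6,q7} on symbol p: members go to different blocks, giving {q2,q3,q4,q5} and {q1,q6} and {q7}.
On input q, block {q2,q3,q4,q5} splits into {q2,q4} and {q3,q5}.
No further refinement is possible. Final partition (6 blocks): {q0,q9} | {q2,q4} | {q8} | {q1,q6} | {q7} | {q3,q5}.

6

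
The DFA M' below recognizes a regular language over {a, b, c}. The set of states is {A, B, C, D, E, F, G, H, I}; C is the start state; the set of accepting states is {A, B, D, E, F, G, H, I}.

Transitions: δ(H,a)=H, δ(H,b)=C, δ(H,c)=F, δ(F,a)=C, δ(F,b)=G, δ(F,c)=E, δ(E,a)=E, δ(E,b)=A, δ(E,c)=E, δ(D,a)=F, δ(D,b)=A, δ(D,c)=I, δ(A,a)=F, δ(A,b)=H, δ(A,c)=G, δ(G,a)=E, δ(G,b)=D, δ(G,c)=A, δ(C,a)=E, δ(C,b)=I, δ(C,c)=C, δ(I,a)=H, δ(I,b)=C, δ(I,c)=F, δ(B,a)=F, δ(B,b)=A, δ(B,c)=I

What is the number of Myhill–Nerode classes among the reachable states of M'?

7

States {B} cannot be reached from the start state, so discard them.
Initial partition by acceptance: {A,D,E,F,G,H,I} | {C}.
Refine {A,D,E,F,G,H,I} on symbol a: members go to different blocks, giving {A,D,E,G,H,I} and {F}.
On input a, block {A,D,E,G,H,I} splits into {E,G,H,I} and {A,D}.
Split {E,G,H,I} by δ(·,b) → {E,G} and {H,I}.
Refine {E,G} on symbol c: members go to different blocks, giving {E} and {G}.
Split {A,D} by δ(·,b) → {A} and {D}.
Stable partition: {E} | {C} | {F} | {A} | {H,I} | {G} | {D} — 7 equivalence classes.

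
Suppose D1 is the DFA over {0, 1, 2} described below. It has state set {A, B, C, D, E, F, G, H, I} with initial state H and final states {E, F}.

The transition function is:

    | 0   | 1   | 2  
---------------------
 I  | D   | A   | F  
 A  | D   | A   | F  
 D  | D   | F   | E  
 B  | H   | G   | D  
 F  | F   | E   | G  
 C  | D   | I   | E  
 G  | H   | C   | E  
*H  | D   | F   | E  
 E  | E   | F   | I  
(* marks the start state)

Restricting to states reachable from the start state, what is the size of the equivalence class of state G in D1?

4

Reachable states from the start: {A,C,D,E,F,G,H,I}. Unreachable: {B} — drop them.
Initial partition by acceptance: {E,F} | {A,C,D,G,H,I}.
On input 1, block {A,C,D,G,H,I} splits into {A,C,G,I} and {D,H}.
No further refinement is possible. Final partition (3 blocks): {E,F} | {A,C,G,I} | {D,H}.
State G belongs to the block {A,C,G,I}, which has 4 states.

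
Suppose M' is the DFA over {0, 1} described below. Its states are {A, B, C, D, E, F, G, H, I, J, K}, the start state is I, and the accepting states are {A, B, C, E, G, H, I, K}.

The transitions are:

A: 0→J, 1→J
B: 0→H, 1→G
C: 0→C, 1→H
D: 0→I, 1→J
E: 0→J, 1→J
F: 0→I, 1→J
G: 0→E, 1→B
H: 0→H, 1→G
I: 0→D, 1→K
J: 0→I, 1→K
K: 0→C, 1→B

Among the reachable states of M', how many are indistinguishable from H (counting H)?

2

First remove the unreachable states {A,F}; 9 states remain.
P0 = {B,C,E,G,H,I,K} | {D,J}.
On input 0, block {B,C,E,G,H,I,K} splits into {B,C,G,H,K} and {E,I}.
On input 0, block {B,C,G,H,K} splits into {B,C,H,K} and {G}.
Refine {B,C,H,K} on symbol 1: members go to different blocks, giving {B,H} and {C,K}.
Split {D,J} by δ(·,1) → {D} and {J}.
On input 0, block {E,I} splits into {E} and {I}.
No further refinement is possible. Final partition (7 blocks): {B,H} | {D} | {E} | {G} | {C,K} | {J} | {I}.
State H belongs to the block {B,H}, which has 2 states.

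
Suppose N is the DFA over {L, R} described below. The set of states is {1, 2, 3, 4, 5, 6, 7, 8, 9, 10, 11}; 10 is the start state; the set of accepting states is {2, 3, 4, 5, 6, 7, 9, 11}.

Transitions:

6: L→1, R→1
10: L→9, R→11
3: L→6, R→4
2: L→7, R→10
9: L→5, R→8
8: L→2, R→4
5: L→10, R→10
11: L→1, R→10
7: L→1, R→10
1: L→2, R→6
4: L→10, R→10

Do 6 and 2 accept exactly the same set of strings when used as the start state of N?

No

States {3} cannot be reached from the start state, so discard them.
Initial partition by acceptance: {2,4,5,6,7,9,11} | {1,8,10}.
Refine {2,4,5,6,7,9,11} on symbol L: members go to different blocks, giving {4,5,6,7,11} and {2,9}.
The partition is now stable with 3 blocks: {4,5,6,7,11} | {1,8,10} | {2,9}.
6 and 2 end up in different blocks, so they are distinguishable. For instance, the string 'L' is accepted from only 2.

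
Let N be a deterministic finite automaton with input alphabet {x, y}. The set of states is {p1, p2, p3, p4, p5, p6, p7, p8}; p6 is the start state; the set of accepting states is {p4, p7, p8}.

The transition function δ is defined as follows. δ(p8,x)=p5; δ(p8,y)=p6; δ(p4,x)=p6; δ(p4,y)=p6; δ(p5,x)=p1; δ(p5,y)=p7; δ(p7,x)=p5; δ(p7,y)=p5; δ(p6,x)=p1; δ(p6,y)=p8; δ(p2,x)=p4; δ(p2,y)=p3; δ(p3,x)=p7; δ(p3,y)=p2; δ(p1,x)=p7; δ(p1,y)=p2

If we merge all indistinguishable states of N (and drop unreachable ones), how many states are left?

3

Initial partition by acceptance: {p4,p7,p8} | {p1,p2,p3,p5,p6}.
On input x, block {p1,p2,p3,p5,p6} splits into {p1,p2,p3} and {p5,p6}.
No further refinement is possible. Final partition (3 blocks): {p4,p7,p8} | {p1,p2,p3} | {p5,p6}.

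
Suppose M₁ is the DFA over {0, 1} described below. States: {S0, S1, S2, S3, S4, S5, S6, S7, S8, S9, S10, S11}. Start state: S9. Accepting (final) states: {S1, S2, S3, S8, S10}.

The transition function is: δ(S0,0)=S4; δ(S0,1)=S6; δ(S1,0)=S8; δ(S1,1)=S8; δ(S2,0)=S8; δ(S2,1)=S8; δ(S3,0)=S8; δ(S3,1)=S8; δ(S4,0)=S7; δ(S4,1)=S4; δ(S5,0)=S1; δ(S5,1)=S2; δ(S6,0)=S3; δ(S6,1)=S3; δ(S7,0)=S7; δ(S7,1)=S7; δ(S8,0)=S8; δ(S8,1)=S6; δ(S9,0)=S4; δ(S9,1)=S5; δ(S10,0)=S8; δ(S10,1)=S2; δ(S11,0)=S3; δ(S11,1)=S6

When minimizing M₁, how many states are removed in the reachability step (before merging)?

3

No path from S9 leads to S0, S10, S11; the other 9 states are all reachable.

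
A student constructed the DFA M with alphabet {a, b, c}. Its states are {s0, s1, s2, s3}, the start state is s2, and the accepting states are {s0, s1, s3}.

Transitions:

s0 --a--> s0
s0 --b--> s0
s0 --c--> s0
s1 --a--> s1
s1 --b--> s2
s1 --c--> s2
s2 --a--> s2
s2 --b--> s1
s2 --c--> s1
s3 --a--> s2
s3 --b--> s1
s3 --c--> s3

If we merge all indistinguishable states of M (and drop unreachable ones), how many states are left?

2

States {s0,s3} cannot be reached from the start state, so discard them.
P0 = {s1} | {s2}.
The partition is now stable with 2 blocks: {s1} | {s2}.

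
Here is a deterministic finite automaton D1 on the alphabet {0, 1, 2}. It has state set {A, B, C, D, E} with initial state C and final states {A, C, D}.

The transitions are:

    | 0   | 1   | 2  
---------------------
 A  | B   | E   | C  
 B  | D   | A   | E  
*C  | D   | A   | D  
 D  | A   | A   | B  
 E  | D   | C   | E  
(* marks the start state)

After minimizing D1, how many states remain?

P0 = {A,C,D} | {B,E}.
Split {A,C,D} by δ(·,0) → {C,D} and {A}.
Split {C,D} by δ(·,0) → {C} and {D}.
Split {B,E} by δ(·,1) → {B} and {E}.
Stable partition: {C} | {B} | {A} | {D} | {E} — 5 equivalence classes.

5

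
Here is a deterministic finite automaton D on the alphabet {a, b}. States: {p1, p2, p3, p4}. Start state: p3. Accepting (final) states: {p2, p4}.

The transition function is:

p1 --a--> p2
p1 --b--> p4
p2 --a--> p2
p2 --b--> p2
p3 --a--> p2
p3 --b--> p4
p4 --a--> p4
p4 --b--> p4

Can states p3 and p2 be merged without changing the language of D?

First remove the unreachable states {p1}; 3 states remain.
P0 = {p2,p4} | {p3}.
No further refinement is possible. Final partition (2 blocks): {p2,p4} | {p3}.
p3 and p2 end up in different blocks, so they are distinguishable. For instance, the string 'ε' is accepted from only p2.

No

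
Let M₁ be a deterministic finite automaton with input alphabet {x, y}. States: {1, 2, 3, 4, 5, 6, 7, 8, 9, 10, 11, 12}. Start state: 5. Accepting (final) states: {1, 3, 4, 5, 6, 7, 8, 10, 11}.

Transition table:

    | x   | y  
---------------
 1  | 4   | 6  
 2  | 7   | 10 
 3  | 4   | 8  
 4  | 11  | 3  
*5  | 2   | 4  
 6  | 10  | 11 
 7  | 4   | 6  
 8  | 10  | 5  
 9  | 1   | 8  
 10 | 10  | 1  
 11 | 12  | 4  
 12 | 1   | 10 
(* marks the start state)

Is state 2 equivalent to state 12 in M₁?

Yes

States {9} cannot be reached from the start state, so discard them.
P0 = {1,3,4,5,6,7,8,10,11} | {2,12}.
Split {1,3,4,5,6,7,8,10,11} by δ(·,x) → {1,3,4,6,7,8,10} and {5,11}.
Refine {1,3,4,6,7,8,10} on symbol x: members go to different blocks, giving {1,3,6,7,8,10} and {4}.
Split {1,3,6,7,8,10} by δ(·,x) → {1,3,7} and {6,8,10}.
Refine {6,8,10} on symbol y: members go to different blocks, giving {6,8} and {10}.
Stable partition: {1,3,7} | {2,12} | {5,11} | {4} | {6,8} | {10} — 6 equivalence classes.
2 and 12 lie in the same block of the stable partition, so they are equivalent — no string distinguishes them.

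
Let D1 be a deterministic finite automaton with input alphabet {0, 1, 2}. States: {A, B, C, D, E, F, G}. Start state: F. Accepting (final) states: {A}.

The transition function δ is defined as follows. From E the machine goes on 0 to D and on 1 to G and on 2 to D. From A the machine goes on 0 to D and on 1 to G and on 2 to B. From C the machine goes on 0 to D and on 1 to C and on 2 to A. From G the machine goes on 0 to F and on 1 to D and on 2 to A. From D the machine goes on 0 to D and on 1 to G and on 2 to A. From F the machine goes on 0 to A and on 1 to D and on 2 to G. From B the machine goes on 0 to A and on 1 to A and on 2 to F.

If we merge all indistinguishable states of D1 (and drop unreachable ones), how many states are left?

5

First remove the unreachable states {C,E}; 5 states remain.
Initial partition by acceptance: {A} | {B,D,F,G}.
On input 0, block {B,D,F,G} splits into {B,F} and {D,G}.
On input 1, block {B,F} splits into {B} and {F}.
On input 0, block {D,G} splits into {D} and {G}.
No further refinement is possible. Final partition (5 blocks): {A} | {B} | {D} | {F} | {G}.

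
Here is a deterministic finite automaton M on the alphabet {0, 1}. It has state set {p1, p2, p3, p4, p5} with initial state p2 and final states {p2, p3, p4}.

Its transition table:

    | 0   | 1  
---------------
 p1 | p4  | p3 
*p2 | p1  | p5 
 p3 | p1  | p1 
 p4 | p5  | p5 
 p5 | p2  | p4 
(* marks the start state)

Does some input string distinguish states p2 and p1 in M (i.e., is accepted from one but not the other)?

Yes

All states are reachable from the start state.
Start with accepting vs non-accepting: {p2,p3,p4} | {p1,p5}.
Stable partition: {p2,p3,p4} | {p1,p5} — 2 equivalence classes.
p2 and p1 end up in different blocks, so they are distinguishable. For instance, the string 'ε' is accepted from only p2.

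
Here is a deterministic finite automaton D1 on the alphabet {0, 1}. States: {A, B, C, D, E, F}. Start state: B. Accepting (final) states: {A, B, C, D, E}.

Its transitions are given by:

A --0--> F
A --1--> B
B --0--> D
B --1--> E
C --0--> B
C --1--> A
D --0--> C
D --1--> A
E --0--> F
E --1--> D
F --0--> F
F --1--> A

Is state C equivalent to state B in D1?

Initial partition by acceptance: {A,B,C,D,E} | {F}.
Refine {A,B,C,D,E} on symbol 0: members go to different blocks, giving {B,C,D} and {A,E}.
The partition is now stable with 3 blocks: {B,C,D} | {F} | {A,E}.
C and B lie in the same block of the stable partition, so they are equivalent — no string distinguishes them.

Yes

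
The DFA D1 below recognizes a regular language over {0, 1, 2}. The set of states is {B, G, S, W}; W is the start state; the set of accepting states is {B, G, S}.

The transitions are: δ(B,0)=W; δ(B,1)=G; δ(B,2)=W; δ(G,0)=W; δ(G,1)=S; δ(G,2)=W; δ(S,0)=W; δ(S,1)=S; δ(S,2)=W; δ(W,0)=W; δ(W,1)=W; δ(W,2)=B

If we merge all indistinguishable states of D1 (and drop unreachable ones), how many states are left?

2

All states are reachable from the start state.
P0 = {B,G,S} | {W}.
No further refinement is possible. Final partition (2 blocks): {B,G,S} | {W}.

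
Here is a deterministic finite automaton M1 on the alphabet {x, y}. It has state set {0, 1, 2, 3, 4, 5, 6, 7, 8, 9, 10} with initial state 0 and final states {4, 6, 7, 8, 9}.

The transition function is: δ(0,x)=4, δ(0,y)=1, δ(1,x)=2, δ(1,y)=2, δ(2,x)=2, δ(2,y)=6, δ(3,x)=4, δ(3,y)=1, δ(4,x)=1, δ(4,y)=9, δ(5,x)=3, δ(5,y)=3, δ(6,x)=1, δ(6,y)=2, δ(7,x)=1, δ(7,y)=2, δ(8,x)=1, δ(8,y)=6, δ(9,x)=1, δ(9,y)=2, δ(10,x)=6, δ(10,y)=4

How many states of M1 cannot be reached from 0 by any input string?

5

Starting at 0 and following transitions, the reachable set is {0, 1, 2, 4, 6, 9}. That leaves 3, 5, 7, 8, 10 unreachable — 5 in total.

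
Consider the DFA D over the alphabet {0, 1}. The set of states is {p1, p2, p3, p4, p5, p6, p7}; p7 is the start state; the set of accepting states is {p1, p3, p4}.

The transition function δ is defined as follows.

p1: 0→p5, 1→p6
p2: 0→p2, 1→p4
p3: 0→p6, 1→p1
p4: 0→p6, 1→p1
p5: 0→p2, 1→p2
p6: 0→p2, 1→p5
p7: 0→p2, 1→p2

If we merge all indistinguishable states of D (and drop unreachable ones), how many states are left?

5

Reachable states from the start: {p1,p2,p4,p5,p6,p7}. Unreachable: {p3} — drop them.
P0 = {p1,p4} | {p2,p5,p6,p7}.
Refine {p1,p4} on symbol 1: members go to different blocks, giving {p1} and {p4}.
On input 1, block {p2,p5,p6,p7} splits into {p5,p6,p7} and {p2}.
On input 1, block {p5,p6,p7} splits into {p5,p7} and {p6}.
No further refinement is possible. Final partition (5 blocks): {p1} | {p5,p7} | {p4} | {p2} | {p6}.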